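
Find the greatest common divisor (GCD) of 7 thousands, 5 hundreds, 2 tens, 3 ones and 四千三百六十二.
Convert 7 thousands, 5 hundreds, 2 tens, 3 ones (place-value notation) → 7×1000 + 5×100 + 2×10 + 3 = 7523 (decimal)
Convert 四千三百六十二 (Chinese numeral) → 4×1000 + 3×100 + 6×10 + 2 = 4362 (decimal)
Compute gcd(7523, 4362) = 1
1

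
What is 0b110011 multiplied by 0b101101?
Convert 0b110011 (binary) → 32 + 16 + 2 + 1 = 51 (decimal)
Convert 0b101101 (binary) → 32 + 8 + 4 + 1 = 45 (decimal)
Compute 51 × 45 = 2295
2295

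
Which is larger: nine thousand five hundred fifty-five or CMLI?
Convert nine thousand five hundred fifty-five (English words) → 9×1000 + 5×100 + 55 = 9555 (decimal)
Convert CMLI (Roman numeral) → 900 + 50 + 1 = 951 (decimal)
Compare 9555 vs 951: larger = 9555
9555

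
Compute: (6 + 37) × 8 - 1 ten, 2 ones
Convert 1 ten, 2 ones (place-value notation) → 1×10 + 2 = 12 (decimal)
Expression in decimal: (6 + 37) × 8 - 12
Parentheses first: 6 + 37 = 43
Multiply: 43 × 8 = 344
Subtract: 344 - 12 = 332
332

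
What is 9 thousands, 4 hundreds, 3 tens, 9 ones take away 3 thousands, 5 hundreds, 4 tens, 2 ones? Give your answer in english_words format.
Convert 9 thousands, 4 hundreds, 3 tens, 9 ones (place-value notation) → 9×1000 + 4×100 + 3×10 + 9 = 9439 (decimal)
Convert 3 thousands, 5 hundreds, 4 tens, 2 ones (place-value notation) → 3×1000 + 5×100 + 4×10 + 2 = 3542 (decimal)
Compute 9439 - 3542 = 5897
Convert 5897 (decimal) → 5897 = 5×1000 + 8×100 + 97 → five thousand eight hundred ninety-seven (English words)
five thousand eight hundred ninety-seven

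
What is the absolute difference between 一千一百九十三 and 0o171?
Convert 一千一百九十三 (Chinese numeral) → 1×1000 + 1×100 + 9×10 + 3 = 1193 (decimal)
Convert 0o171 (octal) → 1×64 + 7×8 + 1 = 121 (decimal)
Compute |1193 - 121| = 1072
1072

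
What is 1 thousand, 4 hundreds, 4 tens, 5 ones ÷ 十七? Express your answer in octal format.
Convert 1 thousand, 4 hundreds, 4 tens, 5 ones (place-value notation) → 1×1000 + 4×100 + 4×10 + 5 = 1445 (decimal)
Convert 十七 (Chinese numeral) → 1×10 + 7 = 17 (decimal)
Compute 1445 ÷ 17 = 85
Convert 85 (decimal) → 85 = 1×64 + 2×8 + 5 → 0o125 (octal)
0o125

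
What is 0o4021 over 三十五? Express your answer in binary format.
Convert 0o4021 (octal) → 4×512 + 2×8 + 1 = 2065 (decimal)
Convert 三十五 (Chinese numeral) → 3×10 + 5 = 35 (decimal)
Compute 2065 ÷ 35 = 59
Convert 59 (decimal) → 59 = 32 + 16 + 8 + 2 + 1 → 0b111011 (binary)
0b111011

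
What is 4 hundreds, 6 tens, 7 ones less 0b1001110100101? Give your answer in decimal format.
Convert 4 hundreds, 6 tens, 7 ones (place-value notation) → 4×100 + 6×10 + 7 = 467 (decimal)
Convert 0b1001110100101 (binary) → 4096 + 512 + 256 + 128 + 32 + 4 + 1 = 5029 (decimal)
Compute 467 - 5029 = -4562
-4562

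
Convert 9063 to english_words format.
Convert 9063 (decimal) → 9063 = 9×1000 + 63 → nine thousand sixty-three (English words)
nine thousand sixty-three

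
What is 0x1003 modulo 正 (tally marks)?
Convert 0x1003 (hexadecimal) → 1×4096 + 3 = 4099 (decimal)
Convert 正 (tally marks) → 5 (decimal)
Compute 4099 mod 5 = 4
4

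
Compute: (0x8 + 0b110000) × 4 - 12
Convert 0x8 (hexadecimal) → 8 (decimal)
Convert 0b110000 (binary) → 32 + 16 = 48 (decimal)
Expression in decimal: (8 + 48) × 4 - 12
Parentheses first: 8 + 48 = 56
Multiply: 56 × 4 = 224
Subtract: 224 - 12 = 212
212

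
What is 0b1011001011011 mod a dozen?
Convert 0b1011001011011 (binary) → 4096 + 1024 + 512 + 64 + 16 + 8 + 2 + 1 = 5723 (decimal)
Convert a dozen (colloquial) → 12 (decimal)
Compute 5723 mod 12 = 11
11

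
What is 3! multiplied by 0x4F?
Convert 3! (factorial) → 6 (decimal)
Convert 0x4F (hexadecimal) → 4×16 + 15 = 79 (decimal)
Compute 6 × 79 = 474
474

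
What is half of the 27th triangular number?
The 27th triangular number = 27×28/2 = 378
Compute 378 ÷ 2 = 189
189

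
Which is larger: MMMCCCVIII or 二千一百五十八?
Convert MMMCCCVIII (Roman numeral) → 1000 + 1000 + 1000 + 100 + 100 + 100 + 5 + 1 + 1 + 1 = 3308 (decimal)
Convert 二千一百五十八 (Chinese numeral) → 2×1000 + 1×100 + 5×10 + 8 = 2158 (decimal)
Compare 3308 vs 2158: larger = 3308
3308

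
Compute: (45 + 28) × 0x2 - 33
Convert 0x2 (hexadecimal) → 2 (decimal)
Expression in decimal: (45 + 28) × 2 - 33
Parentheses first: 45 + 28 = 73
Multiply: 73 × 2 = 146
Subtract: 146 - 33 = 113
113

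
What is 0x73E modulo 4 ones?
Convert 0x73E (hexadecimal) → 7×256 + 3×16 + 14 = 1854 (decimal)
Convert 4 ones (place-value notation) → 4 (decimal)
Compute 1854 mod 4 = 2
2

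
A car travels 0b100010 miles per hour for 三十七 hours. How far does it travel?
Convert 0b100010 (binary) → 32 + 2 = 34 (decimal)
Convert 三十七 (Chinese numeral) → 3×10 + 7 = 37 (decimal)
Compute 34 × 37 = 1258
1258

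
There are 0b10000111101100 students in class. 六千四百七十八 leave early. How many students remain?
Convert 0b10000111101100 (binary) → 8192 + 256 + 128 + 64 + 32 + 8 + 4 = 8684 (decimal)
Convert 六千四百七十八 (Chinese numeral) → 6×1000 + 4×100 + 7×10 + 8 = 6478 (decimal)
Compute 8684 - 6478 = 2206
2206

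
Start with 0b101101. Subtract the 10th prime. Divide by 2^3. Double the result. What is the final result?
Convert 0b101101 (binary) → 32 + 8 + 4 + 1 = 45 (decimal)
Start: 45
Convert the 10th prime (prime index) → 29 (decimal)
45 - 29 = 16
Convert 2^3 (power) → 8 (decimal)
16 ÷ 8 = 2
2 × 2 = 4
4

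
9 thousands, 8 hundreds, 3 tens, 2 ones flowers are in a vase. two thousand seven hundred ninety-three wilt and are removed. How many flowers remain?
Convert 9 thousands, 8 hundreds, 3 tens, 2 ones (place-value notation) → 9×1000 + 8×100 + 3×10 + 2 = 9832 (decimal)
Convert two thousand seven hundred ninety-three (English words) → 2×1000 + 7×100 + 93 = 2793 (decimal)
Compute 9832 - 2793 = 7039
7039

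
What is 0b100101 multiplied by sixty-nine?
Convert 0b100101 (binary) → 32 + 4 + 1 = 37 (decimal)
Convert sixty-nine (English words) → 69 (decimal)
Compute 37 × 69 = 2553
2553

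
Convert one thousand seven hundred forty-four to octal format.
Convert one thousand seven hundred forty-four (English words) → 1×1000 + 7×100 + 44 = 1744 (decimal)
Convert 1744 (decimal) → 1744 = 3×512 + 3×64 + 2×8 → 0o3320 (octal)
0o3320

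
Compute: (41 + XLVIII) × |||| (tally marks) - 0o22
Convert XLVIII (Roman numeral) → 40 + 5 + 1 + 1 + 1 = 48 (decimal)
Convert |||| (tally marks) → 4 (decimal)
Convert 0o22 (octal) → 2×8 + 2 = 18 (decimal)
Expression in decimal: (41 + 48) × 4 - 18
Parentheses first: 41 + 48 = 89
Multiply: 89 × 4 = 356
Subtract: 356 - 18 = 338
338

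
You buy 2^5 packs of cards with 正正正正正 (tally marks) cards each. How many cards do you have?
Convert 正正正正正 (tally marks) → 5 + 5 + 5 + 5 + 5 = 25 (decimal)
Convert 2^5 (power) → 32 (decimal)
Compute 25 × 32 = 800
800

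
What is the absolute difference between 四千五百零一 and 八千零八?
Convert 四千五百零一 (Chinese numeral) → 4×1000 + 5×100 + 1 = 4501 (decimal)
Convert 八千零八 (Chinese numeral) → 8×1000 + 8 = 8008 (decimal)
Compute |4501 - 8008| = 3507
3507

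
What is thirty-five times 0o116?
Convert thirty-five (English words) → 35 (decimal)
Convert 0o116 (octal) → 1×64 + 1×8 + 6 = 78 (decimal)
Compute 35 × 78 = 2730
2730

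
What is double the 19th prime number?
The 19th prime number = 67
Compute 67 × 2 = 134
134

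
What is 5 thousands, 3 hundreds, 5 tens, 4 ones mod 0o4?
Convert 5 thousands, 3 hundreds, 5 tens, 4 ones (place-value notation) → 5×1000 + 3×100 + 5×10 + 4 = 5354 (decimal)
Convert 0o4 (octal) → 4 (decimal)
Compute 5354 mod 4 = 2
2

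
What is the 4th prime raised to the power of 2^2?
Convert the 4th prime (prime index) → 7 (decimal)
Convert 2^2 (power) → 4 (decimal)
Compute 7 ^ 4 = 2401
2401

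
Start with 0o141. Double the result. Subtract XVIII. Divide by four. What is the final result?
Convert 0o141 (octal) → 1×64 + 4×8 + 1 = 97 (decimal)
Start: 97
97 × 2 = 194
Convert XVIII (Roman numeral) → 10 + 5 + 1 + 1 + 1 = 18 (decimal)
194 - 18 = 176
Convert four (English words) → 4 (decimal)
176 ÷ 4 = 44
44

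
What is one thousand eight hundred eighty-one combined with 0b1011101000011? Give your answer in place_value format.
Convert one thousand eight hundred eighty-one (English words) → 1×1000 + 8×100 + 81 = 1881 (decimal)
Convert 0b1011101000011 (binary) → 4096 + 1024 + 512 + 256 + 64 + 2 + 1 = 5955 (decimal)
Compute 1881 + 5955 = 7836
Convert 7836 (decimal) → 7836 = 7×1000 + 8×100 + 3×10 + 6 → 7 thousands, 8 hundreds, 3 tens, 6 ones (place-value notation)
7 thousands, 8 hundreds, 3 tens, 6 ones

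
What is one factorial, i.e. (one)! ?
Convert one (English words) → 1 (decimal)
Compute 1! = 1
1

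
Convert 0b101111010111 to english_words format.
Convert 0b101111010111 (binary) → 2048 + 512 + 256 + 128 + 64 + 16 + 4 + 2 + 1 = 3031 (decimal)
Convert 3031 (decimal) → 3031 = 3×1000 + 31 → three thousand thirty-one (English words)
three thousand thirty-one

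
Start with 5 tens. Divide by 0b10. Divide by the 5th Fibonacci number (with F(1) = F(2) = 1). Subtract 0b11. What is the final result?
Convert 5 tens (place-value notation) → 5×10 = 50 (decimal)
Start: 50
Convert 0b10 (binary) → 2 (decimal)
50 ÷ 2 = 25
Convert the 5th Fibonacci number (with F(1) = F(2) = 1) (Fibonacci index) → 1, 1, 2, 3, 5 → 5 (decimal)
25 ÷ 5 = 5
Convert 0b11 (binary) → 2 + 1 = 3 (decimal)
5 - 3 = 2
2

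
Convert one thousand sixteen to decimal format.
Convert one thousand sixteen (English words) → 1×1000 + 16 = 1016 (decimal)
1016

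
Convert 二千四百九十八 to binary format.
Convert 二千四百九十八 (Chinese numeral) → 2×1000 + 4×100 + 9×10 + 8 = 2498 (decimal)
Convert 2498 (decimal) → 2498 = 2048 + 256 + 128 + 64 + 2 → 0b100111000010 (binary)
0b100111000010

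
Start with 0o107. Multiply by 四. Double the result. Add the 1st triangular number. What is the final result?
Convert 0o107 (octal) → 1×64 + 7 = 71 (decimal)
Start: 71
Convert 四 (Chinese numeral) → 4 (decimal)
71 × 4 = 284
284 × 2 = 568
Convert the 1st triangular number (triangular index) → 1×2/2 = 1 (decimal)
568 + 1 = 569
569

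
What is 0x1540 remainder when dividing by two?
Convert 0x1540 (hexadecimal) → 1×4096 + 5×256 + 4×16 = 5440 (decimal)
Convert two (English words) → 2 (decimal)
Compute 5440 mod 2 = 0
0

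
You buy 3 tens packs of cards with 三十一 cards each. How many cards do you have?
Convert 三十一 (Chinese numeral) → 3×10 + 1 = 31 (decimal)
Convert 3 tens (place-value notation) → 3×10 = 30 (decimal)
Compute 31 × 30 = 930
930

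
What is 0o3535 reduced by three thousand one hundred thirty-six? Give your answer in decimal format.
Convert 0o3535 (octal) → 3×512 + 5×64 + 3×8 + 5 = 1885 (decimal)
Convert three thousand one hundred thirty-six (English words) → 3×1000 + 1×100 + 36 = 3136 (decimal)
Compute 1885 - 3136 = -1251
-1251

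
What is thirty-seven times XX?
Convert thirty-seven (English words) → 37 (decimal)
Convert XX (Roman numeral) → 10 + 10 = 20 (decimal)
Compute 37 × 20 = 740
740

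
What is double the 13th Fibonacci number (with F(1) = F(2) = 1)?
The 13th Fibonacci number (with F(1) = F(2) = 1): 1, 1, 2, 3, 5, 8, 13, 21, 34, 55, 89, 144, 233 → 233
Compute 233 × 2 = 466
466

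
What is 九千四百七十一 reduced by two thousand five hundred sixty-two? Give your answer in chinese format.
Convert 九千四百七十一 (Chinese numeral) → 9×1000 + 4×100 + 7×10 + 1 = 9471 (decimal)
Convert two thousand five hundred sixty-two (English words) → 2×1000 + 5×100 + 62 = 2562 (decimal)
Compute 9471 - 2562 = 6909
Convert 6909 (decimal) → 6909 = 6×1000 + 9×100 + 9 → 六千九百零九 (Chinese numeral)
六千九百零九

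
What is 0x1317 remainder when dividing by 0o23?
Convert 0x1317 (hexadecimal) → 1×4096 + 3×256 + 1×16 + 7 = 4887 (decimal)
Convert 0o23 (octal) → 2×8 + 3 = 19 (decimal)
Compute 4887 mod 19 = 4
4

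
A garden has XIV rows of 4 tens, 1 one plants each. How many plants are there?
Convert 4 tens, 1 one (place-value notation) → 4×10 + 1 = 41 (decimal)
Convert XIV (Roman numeral) → 10 + 4 = 14 (decimal)
Compute 41 × 14 = 574
574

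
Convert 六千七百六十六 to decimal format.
Convert 六千七百六十六 (Chinese numeral) → 6×1000 + 7×100 + 6×10 + 6 = 6766 (decimal)
6766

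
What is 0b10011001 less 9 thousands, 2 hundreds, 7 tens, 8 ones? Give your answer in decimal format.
Convert 0b10011001 (binary) → 128 + 16 + 8 + 1 = 153 (decimal)
Convert 9 thousands, 2 hundreds, 7 tens, 8 ones (place-value notation) → 9×1000 + 2×100 + 7×10 + 8 = 9278 (decimal)
Compute 153 - 9278 = -9125
-9125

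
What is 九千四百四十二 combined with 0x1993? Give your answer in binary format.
Convert 九千四百四十二 (Chinese numeral) → 9×1000 + 4×100 + 4×10 + 2 = 9442 (decimal)
Convert 0x1993 (hexadecimal) → 1×4096 + 9×256 + 9×16 + 3 = 6547 (decimal)
Compute 9442 + 6547 = 15989
Convert 15989 (decimal) → 15989 = 8192 + 4096 + 2048 + 1024 + 512 + 64 + 32 + 16 + 4 + 1 → 0b11111001110101 (binary)
0b11111001110101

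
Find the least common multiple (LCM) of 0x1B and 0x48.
Convert 0x1B (hexadecimal) → 1×16 + 11 = 27 (decimal)
Convert 0x48 (hexadecimal) → 4×16 + 8 = 72 (decimal)
Compute lcm(27, 72) = 216
216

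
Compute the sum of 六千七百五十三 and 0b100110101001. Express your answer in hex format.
Convert 六千七百五十三 (Chinese numeral) → 6×1000 + 7×100 + 5×10 + 3 = 6753 (decimal)
Convert 0b100110101001 (binary) → 2048 + 256 + 128 + 32 + 8 + 1 = 2473 (decimal)
Compute 6753 + 2473 = 9226
Convert 9226 (decimal) → 9226 = 2×4096 + 4×256 + 10 → 0x240A (hexadecimal)
0x240A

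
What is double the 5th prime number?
The 5th prime number = 11
Compute 11 × 2 = 22
22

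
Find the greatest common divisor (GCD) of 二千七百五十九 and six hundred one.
Convert 二千七百五十九 (Chinese numeral) → 2×1000 + 7×100 + 5×10 + 9 = 2759 (decimal)
Convert six hundred one (English words) → 6×100 + 1 = 601 (decimal)
Compute gcd(2759, 601) = 1
1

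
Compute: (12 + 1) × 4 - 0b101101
Convert 0b101101 (binary) → 32 + 8 + 4 + 1 = 45 (decimal)
Expression in decimal: (12 + 1) × 4 - 45
Parentheses first: 12 + 1 = 13
Multiply: 13 × 4 = 52
Subtract: 52 - 45 = 7
7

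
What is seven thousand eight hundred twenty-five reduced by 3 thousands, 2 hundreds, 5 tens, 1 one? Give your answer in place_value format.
Convert seven thousand eight hundred twenty-five (English words) → 7×1000 + 8×100 + 25 = 7825 (decimal)
Convert 3 thousands, 2 hundreds, 5 tens, 1 one (place-value notation) → 3×1000 + 2×100 + 5×10 + 1 = 3251 (decimal)
Compute 7825 - 3251 = 4574
Convert 4574 (decimal) → 4574 = 4×1000 + 5×100 + 7×10 + 4 → 4 thousands, 5 hundreds, 7 tens, 4 ones (place-value notation)
4 thousands, 5 hundreds, 7 tens, 4 ones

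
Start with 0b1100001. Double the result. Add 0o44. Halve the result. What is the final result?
Convert 0b1100001 (binary) → 64 + 32 + 1 = 97 (decimal)
Start: 97
97 × 2 = 194
Convert 0o44 (octal) → 4×8 + 4 = 36 (decimal)
194 + 36 = 230
230 ÷ 2 = 115
115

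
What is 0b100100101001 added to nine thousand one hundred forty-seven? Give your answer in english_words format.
Convert 0b100100101001 (binary) → 2048 + 256 + 32 + 8 + 1 = 2345 (decimal)
Convert nine thousand one hundred forty-seven (English words) → 9×1000 + 1×100 + 47 = 9147 (decimal)
Compute 2345 + 9147 = 11492
Convert 11492 (decimal) → 11492 = 11×1000 + 4×100 + 92 → eleven thousand four hundred ninety-two (English words)
eleven thousand four hundred ninety-two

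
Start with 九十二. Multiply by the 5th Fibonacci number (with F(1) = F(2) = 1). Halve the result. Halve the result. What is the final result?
Convert 九十二 (Chinese numeral) → 9×10 + 2 = 92 (decimal)
Start: 92
Convert the 5th Fibonacci number (with F(1) = F(2) = 1) (Fibonacci index) → 1, 1, 2, 3, 5 → 5 (decimal)
92 × 5 = 460
460 ÷ 2 = 230
230 ÷ 2 = 115
115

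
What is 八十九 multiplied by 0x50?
Convert 八十九 (Chinese numeral) → 8×10 + 9 = 89 (decimal)
Convert 0x50 (hexadecimal) → 5×16 = 80 (decimal)
Compute 89 × 80 = 7120
7120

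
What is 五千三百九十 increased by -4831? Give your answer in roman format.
Convert 五千三百九十 (Chinese numeral) → 5×1000 + 3×100 + 9×10 = 5390 (decimal)
Compute 5390 + -4831 = 559
Convert 559 (decimal) → 559 = 500 + 50 + 9 → DLIX (Roman numeral)
DLIX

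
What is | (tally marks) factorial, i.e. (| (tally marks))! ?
Convert | (tally marks) → 1 (decimal)
Compute 1! = 1
1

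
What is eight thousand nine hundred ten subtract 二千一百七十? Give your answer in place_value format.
Convert eight thousand nine hundred ten (English words) → 8×1000 + 9×100 + 10 = 8910 (decimal)
Convert 二千一百七十 (Chinese numeral) → 2×1000 + 1×100 + 7×10 = 2170 (decimal)
Compute 8910 - 2170 = 6740
Convert 6740 (decimal) → 6740 = 6×1000 + 7×100 + 4×10 → 6 thousands, 7 hundreds, 4 tens (place-value notation)
6 thousands, 7 hundreds, 4 tens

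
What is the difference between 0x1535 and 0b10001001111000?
Convert 0x1535 (hexadecimal) → 1×4096 + 5×256 + 3×16 + 5 = 5429 (decimal)
Convert 0b10001001111000 (binary) → 8192 + 512 + 64 + 32 + 16 + 8 = 8824 (decimal)
Difference: |5429 - 8824| = 3395
3395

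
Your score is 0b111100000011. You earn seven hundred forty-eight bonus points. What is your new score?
Convert 0b111100000011 (binary) → 2048 + 1024 + 512 + 256 + 2 + 1 = 3843 (decimal)
Convert seven hundred forty-eight (English words) → 7×100 + 48 = 748 (decimal)
Compute 3843 + 748 = 4591
4591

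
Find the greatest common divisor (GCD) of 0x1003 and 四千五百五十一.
Convert 0x1003 (hexadecimal) → 1×4096 + 3 = 4099 (decimal)
Convert 四千五百五十一 (Chinese numeral) → 4×1000 + 5×100 + 5×10 + 1 = 4551 (decimal)
Compute gcd(4099, 4551) = 1
1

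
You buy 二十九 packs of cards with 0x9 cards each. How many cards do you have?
Convert 0x9 (hexadecimal) → 9 (decimal)
Convert 二十九 (Chinese numeral) → 2×10 + 9 = 29 (decimal)
Compute 9 × 29 = 261
261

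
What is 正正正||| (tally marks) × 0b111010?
Convert 正正正||| (tally marks) → 5 + 5 + 5 + 3 = 18 (decimal)
Convert 0b111010 (binary) → 32 + 16 + 8 + 2 = 58 (decimal)
Compute 18 × 58 = 1044
1044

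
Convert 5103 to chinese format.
Convert 5103 (decimal) → 5103 = 5×1000 + 1×100 + 3 → 五千一百零三 (Chinese numeral)
五千一百零三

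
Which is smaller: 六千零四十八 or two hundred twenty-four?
Convert 六千零四十八 (Chinese numeral) → 6×1000 + 4×10 + 8 = 6048 (decimal)
Convert two hundred twenty-four (English words) → 2×100 + 24 = 224 (decimal)
Compare 6048 vs 224: smaller = 224
224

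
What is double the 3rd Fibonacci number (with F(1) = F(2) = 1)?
The 3rd Fibonacci number (with F(1) = F(2) = 1): 1, 1, 2 → 2
Compute 2 × 2 = 4
4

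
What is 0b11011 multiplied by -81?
Convert 0b11011 (binary) → 16 + 8 + 2 + 1 = 27 (decimal)
Compute 27 × -81 = -2187
-2187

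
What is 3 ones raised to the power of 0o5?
Convert 3 ones (place-value notation) → 3 (decimal)
Convert 0o5 (octal) → 5 (decimal)
Compute 3 ^ 5 = 243
243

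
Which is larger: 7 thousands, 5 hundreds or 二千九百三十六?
Convert 7 thousands, 5 hundreds (place-value notation) → 7×1000 + 5×100 = 7500 (decimal)
Convert 二千九百三十六 (Chinese numeral) → 2×1000 + 9×100 + 3×10 + 6 = 2936 (decimal)
Compare 7500 vs 2936: larger = 7500
7500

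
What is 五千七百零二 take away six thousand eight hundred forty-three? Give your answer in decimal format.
Convert 五千七百零二 (Chinese numeral) → 5×1000 + 7×100 + 2 = 5702 (decimal)
Convert six thousand eight hundred forty-three (English words) → 6×1000 + 8×100 + 43 = 6843 (decimal)
Compute 5702 - 6843 = -1141
-1141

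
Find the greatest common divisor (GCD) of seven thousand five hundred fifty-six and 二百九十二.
Convert seven thousand five hundred fifty-six (English words) → 7×1000 + 5×100 + 56 = 7556 (decimal)
Convert 二百九十二 (Chinese numeral) → 2×100 + 9×10 + 2 = 292 (decimal)
Compute gcd(7556, 292) = 4
4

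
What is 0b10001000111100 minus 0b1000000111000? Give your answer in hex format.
Convert 0b10001000111100 (binary) → 8192 + 512 + 32 + 16 + 8 + 4 = 8764 (decimal)
Convert 0b1000000111000 (binary) → 4096 + 32 + 16 + 8 = 4152 (decimal)
Compute 8764 - 4152 = 4612
Convert 4612 (decimal) → 4612 = 1×4096 + 2×256 + 4 → 0x1204 (hexadecimal)
0x1204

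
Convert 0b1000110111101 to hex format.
Convert 0b1000110111101 (binary) → 4096 + 256 + 128 + 32 + 16 + 8 + 4 + 1 = 4541 (decimal)
Convert 4541 (decimal) → 4541 = 1×4096 + 1×256 + 11×16 + 13 → 0x11BD (hexadecimal)
0x11BD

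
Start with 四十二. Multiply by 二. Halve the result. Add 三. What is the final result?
Convert 四十二 (Chinese numeral) → 4×10 + 2 = 42 (decimal)
Start: 42
Convert 二 (Chinese numeral) → 2 (decimal)
42 × 2 = 84
84 ÷ 2 = 42
Convert 三 (Chinese numeral) → 3 (decimal)
42 + 3 = 45
45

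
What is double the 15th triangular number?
The 15th triangular number = 15×16/2 = 120
Compute 120 × 2 = 240
240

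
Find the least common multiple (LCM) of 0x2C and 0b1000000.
Convert 0x2C (hexadecimal) → 2×16 + 12 = 44 (decimal)
Convert 0b1000000 (binary) → 64 (decimal)
Compute lcm(44, 64) = 704
704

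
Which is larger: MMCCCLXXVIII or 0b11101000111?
Convert MMCCCLXXVIII (Roman numeral) → 1000 + 1000 + 100 + 100 + 100 + 50 + 10 + 10 + 5 + 1 + 1 + 1 = 2378 (decimal)
Convert 0b11101000111 (binary) → 1024 + 512 + 256 + 64 + 4 + 2 + 1 = 1863 (decimal)
Compare 2378 vs 1863: larger = 2378
2378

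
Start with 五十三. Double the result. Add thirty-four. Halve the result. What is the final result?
Convert 五十三 (Chinese numeral) → 5×10 + 3 = 53 (decimal)
Start: 53
53 × 2 = 106
Convert thirty-four (English words) → 34 (decimal)
106 + 34 = 140
140 ÷ 2 = 70
70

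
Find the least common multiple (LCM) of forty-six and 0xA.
Convert forty-six (English words) → 46 (decimal)
Convert 0xA (hexadecimal) → 10 (decimal)
Compute lcm(46, 10) = 230
230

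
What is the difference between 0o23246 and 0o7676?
Convert 0o23246 (octal) → 2×4096 + 3×512 + 2×64 + 4×8 + 6 = 9894 (decimal)
Convert 0o7676 (octal) → 7×512 + 6×64 + 7×8 + 6 = 4030 (decimal)
Difference: |9894 - 4030| = 5864
5864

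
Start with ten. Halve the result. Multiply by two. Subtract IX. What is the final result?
Convert ten (English words) → 10 (decimal)
Start: 10
10 ÷ 2 = 5
Convert two (English words) → 2 (decimal)
5 × 2 = 10
Convert IX (Roman numeral) → 9 (decimal)
10 - 9 = 1
1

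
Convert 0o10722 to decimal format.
Convert 0o10722 (octal) → 1×4096 + 7×64 + 2×8 + 2 = 4562 (decimal)
4562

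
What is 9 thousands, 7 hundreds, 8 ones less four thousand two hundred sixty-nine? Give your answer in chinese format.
Convert 9 thousands, 7 hundreds, 8 ones (place-value notation) → 9×1000 + 7×100 + 8 = 9708 (decimal)
Convert four thousand two hundred sixty-nine (English words) → 4×1000 + 2×100 + 69 = 4269 (decimal)
Compute 9708 - 4269 = 5439
Convert 5439 (decimal) → 5439 = 5×1000 + 4×100 + 3×10 + 9 → 五千四百三十九 (Chinese numeral)
五千四百三十九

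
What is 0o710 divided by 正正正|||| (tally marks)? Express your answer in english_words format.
Convert 0o710 (octal) → 7×64 + 1×8 = 456 (decimal)
Convert 正正正|||| (tally marks) → 5 + 5 + 5 + 4 = 19 (decimal)
Compute 456 ÷ 19 = 24
Convert 24 (decimal) → twenty-four (English words)
twenty-four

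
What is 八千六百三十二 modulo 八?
Convert 八千六百三十二 (Chinese numeral) → 8×1000 + 6×100 + 3×10 + 2 = 8632 (decimal)
Convert 八 (Chinese numeral) → 8 (decimal)
Compute 8632 mod 8 = 0
0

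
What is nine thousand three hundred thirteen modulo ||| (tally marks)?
Convert nine thousand three hundred thirteen (English words) → 9×1000 + 3×100 + 13 = 9313 (decimal)
Convert ||| (tally marks) → 3 (decimal)
Compute 9313 mod 3 = 1
1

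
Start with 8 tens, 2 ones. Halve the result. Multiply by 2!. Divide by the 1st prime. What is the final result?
Convert 8 tens, 2 ones (place-value notation) → 8×10 + 2 = 82 (decimal)
Start: 82
82 ÷ 2 = 41
Convert 2! (factorial) → 2 (decimal)
41 × 2 = 82
Convert the 1st prime (prime index) → 2 (decimal)
82 ÷ 2 = 41
41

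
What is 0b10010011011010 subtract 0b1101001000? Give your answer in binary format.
Convert 0b10010011011010 (binary) → 8192 + 1024 + 128 + 64 + 16 + 8 + 2 = 9434 (decimal)
Convert 0b1101001000 (binary) → 512 + 256 + 64 + 8 = 840 (decimal)
Compute 9434 - 840 = 8594
Convert 8594 (decimal) → 8594 = 8192 + 256 + 128 + 16 + 2 → 0b10000110010010 (binary)
0b10000110010010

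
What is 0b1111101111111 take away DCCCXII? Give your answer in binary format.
Convert 0b1111101111111 (binary) → 4096 + 2048 + 1024 + 512 + 256 + 64 + 32 + 16 + 8 + 4 + 2 + 1 = 8063 (decimal)
Convert DCCCXII (Roman numeral) → 500 + 100 + 100 + 100 + 10 + 1 + 1 = 812 (decimal)
Compute 8063 - 812 = 7251
Convert 7251 (decimal) → 7251 = 4096 + 2048 + 1024 + 64 + 16 + 2 + 1 → 0b1110001010011 (binary)
0b1110001010011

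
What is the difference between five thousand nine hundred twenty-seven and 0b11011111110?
Convert five thousand nine hundred twenty-seven (English words) → 5×1000 + 9×100 + 27 = 5927 (decimal)
Convert 0b11011111110 (binary) → 1024 + 512 + 128 + 64 + 32 + 16 + 8 + 4 + 2 = 1790 (decimal)
Difference: |5927 - 1790| = 4137
4137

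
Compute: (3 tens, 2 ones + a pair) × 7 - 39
Convert 3 tens, 2 ones (place-value notation) → 3×10 + 2 = 32 (decimal)
Convert a pair (colloquial) → 2 (decimal)
Expression in decimal: (32 + 2) × 7 - 39
Parentheses first: 32 + 2 = 34
Multiply: 34 × 7 = 238
Subtract: 238 - 39 = 199
199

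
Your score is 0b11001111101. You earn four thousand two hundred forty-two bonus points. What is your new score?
Convert 0b11001111101 (binary) → 1024 + 512 + 64 + 32 + 16 + 8 + 4 + 1 = 1661 (decimal)
Convert four thousand two hundred forty-two (English words) → 4×1000 + 2×100 + 42 = 4242 (decimal)
Compute 1661 + 4242 = 5903
5903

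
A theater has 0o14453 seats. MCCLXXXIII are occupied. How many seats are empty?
Convert 0o14453 (octal) → 1×4096 + 4×512 + 4×64 + 5×8 + 3 = 6443 (decimal)
Convert MCCLXXXIII (Roman numeral) → 1000 + 100 + 100 + 50 + 10 + 10 + 10 + 1 + 1 + 1 = 1283 (decimal)
Compute 6443 - 1283 = 5160
5160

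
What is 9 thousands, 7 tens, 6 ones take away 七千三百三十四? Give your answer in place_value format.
Convert 9 thousands, 7 tens, 6 ones (place-value notation) → 9×1000 + 7×10 + 6 = 9076 (decimal)
Convert 七千三百三十四 (Chinese numeral) → 7×1000 + 3×100 + 3×10 + 4 = 7334 (decimal)
Compute 9076 - 7334 = 1742
Convert 1742 (decimal) → 1742 = 1×1000 + 7×100 + 4×10 + 2 → 1 thousand, 7 hundreds, 4 tens, 2 ones (place-value notation)
1 thousand, 7 hundreds, 4 tens, 2 ones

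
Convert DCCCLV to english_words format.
Convert DCCCLV (Roman numeral) → 500 + 100 + 100 + 100 + 50 + 5 = 855 (decimal)
Convert 855 (decimal) → 855 = 8×100 + 55 → eight hundred fifty-five (English words)
eight hundred fifty-five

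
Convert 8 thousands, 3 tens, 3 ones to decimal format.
Convert 8 thousands, 3 tens, 3 ones (place-value notation) → 8×1000 + 3×10 + 3 = 8033 (decimal)
8033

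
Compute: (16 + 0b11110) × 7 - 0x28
Convert 0b11110 (binary) → 16 + 8 + 4 + 2 = 30 (decimal)
Convert 0x28 (hexadecimal) → 2×16 + 8 = 40 (decimal)
Expression in decimal: (16 + 30) × 7 - 40
Parentheses first: 16 + 30 = 46
Multiply: 46 × 7 = 322
Subtract: 322 - 40 = 282
282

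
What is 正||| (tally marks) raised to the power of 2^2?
Convert 正||| (tally marks) → 5 + 3 = 8 (decimal)
Convert 2^2 (power) → 4 (decimal)
Compute 8 ^ 4 = 4096
4096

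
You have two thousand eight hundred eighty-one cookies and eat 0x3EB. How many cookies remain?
Convert two thousand eight hundred eighty-one (English words) → 2×1000 + 8×100 + 81 = 2881 (decimal)
Convert 0x3EB (hexadecimal) → 3×256 + 14×16 + 11 = 1003 (decimal)
Compute 2881 - 1003 = 1878
1878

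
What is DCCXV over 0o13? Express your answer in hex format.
Convert DCCXV (Roman numeral) → 500 + 100 + 100 + 10 + 5 = 715 (decimal)
Convert 0o13 (octal) → 1×8 + 3 = 11 (decimal)
Compute 715 ÷ 11 = 65
Convert 65 (decimal) → 65 = 4×16 + 1 → 0x41 (hexadecimal)
0x41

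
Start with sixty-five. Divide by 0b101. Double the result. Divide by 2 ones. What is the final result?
Convert sixty-five (English words) → 65 (decimal)
Start: 65
Convert 0b101 (binary) → 4 + 1 = 5 (decimal)
65 ÷ 5 = 13
13 × 2 = 26
Convert 2 ones (place-value notation) → 2 (decimal)
26 ÷ 2 = 13
13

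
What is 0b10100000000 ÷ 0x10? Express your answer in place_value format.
Convert 0b10100000000 (binary) → 1024 + 256 = 1280 (decimal)
Convert 0x10 (hexadecimal) → 1×16 = 16 (decimal)
Compute 1280 ÷ 16 = 80
Convert 80 (decimal) → 80 = 8×10 → 8 tens (place-value notation)
8 tens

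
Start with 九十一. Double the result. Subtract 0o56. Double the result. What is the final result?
Convert 九十一 (Chinese numeral) → 9×10 + 1 = 91 (decimal)
Start: 91
91 × 2 = 182
Convert 0o56 (octal) → 5×8 + 6 = 46 (decimal)
182 - 46 = 136
136 × 2 = 272
272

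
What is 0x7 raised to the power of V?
Convert 0x7 (hexadecimal) → 7 (decimal)
Convert V (Roman numeral) → 5 (decimal)
Compute 7 ^ 5 = 16807
16807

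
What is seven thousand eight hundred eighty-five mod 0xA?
Convert seven thousand eight hundred eighty-five (English words) → 7×1000 + 8×100 + 85 = 7885 (decimal)
Convert 0xA (hexadecimal) → 10 (decimal)
Compute 7885 mod 10 = 5
5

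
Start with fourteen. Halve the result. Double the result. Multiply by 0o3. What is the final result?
Convert fourteen (English words) → 14 (decimal)
Start: 14
14 ÷ 2 = 7
7 × 2 = 14
Convert 0o3 (octal) → 3 (decimal)
14 × 3 = 42
42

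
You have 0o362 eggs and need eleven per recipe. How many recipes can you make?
Convert 0o362 (octal) → 3×64 + 6×8 + 2 = 242 (decimal)
Convert eleven (English words) → 11 (decimal)
Compute 242 ÷ 11 = 22
22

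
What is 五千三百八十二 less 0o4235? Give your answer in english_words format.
Convert 五千三百八十二 (Chinese numeral) → 5×1000 + 3×100 + 8×10 + 2 = 5382 (decimal)
Convert 0o4235 (octal) → 4×512 + 2×64 + 3×8 + 5 = 2205 (decimal)
Compute 5382 - 2205 = 3177
Convert 3177 (decimal) → 3177 = 3×1000 + 1×100 + 77 → three thousand one hundred seventy-seven (English words)
three thousand one hundred seventy-seven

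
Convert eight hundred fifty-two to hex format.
Convert eight hundred fifty-two (English words) → 8×100 + 52 = 852 (decimal)
Convert 852 (decimal) → 852 = 3×256 + 5×16 + 4 → 0x354 (hexadecimal)
0x354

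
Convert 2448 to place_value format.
Convert 2448 (decimal) → 2448 = 2×1000 + 4×100 + 4×10 + 8 → 2 thousands, 4 hundreds, 4 tens, 8 ones (place-value notation)
2 thousands, 4 hundreds, 4 tens, 8 ones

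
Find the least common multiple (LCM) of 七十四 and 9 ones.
Convert 七十四 (Chinese numeral) → 7×10 + 4 = 74 (decimal)
Convert 9 ones (place-value notation) → 9 (decimal)
Compute lcm(74, 9) = 666
666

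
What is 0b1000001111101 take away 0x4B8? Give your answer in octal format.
Convert 0b1000001111101 (binary) → 4096 + 64 + 32 + 16 + 8 + 4 + 1 = 4221 (decimal)
Convert 0x4B8 (hexadecimal) → 4×256 + 11×16 + 8 = 1208 (decimal)
Compute 4221 - 1208 = 3013
Convert 3013 (decimal) → 3013 = 5×512 + 7×64 + 5 → 0o5705 (octal)
0o5705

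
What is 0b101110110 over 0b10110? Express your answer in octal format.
Convert 0b101110110 (binary) → 256 + 64 + 32 + 16 + 4 + 2 = 374 (decimal)
Convert 0b10110 (binary) → 16 + 4 + 2 = 22 (decimal)
Compute 374 ÷ 22 = 17
Convert 17 (decimal) → 17 = 2×8 + 1 → 0o21 (octal)
0o21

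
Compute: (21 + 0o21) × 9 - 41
Convert 0o21 (octal) → 2×8 + 1 = 17 (decimal)
Expression in decimal: (21 + 17) × 9 - 41
Parentheses first: 21 + 17 = 38
Multiply: 38 × 9 = 342
Subtract: 342 - 41 = 301
301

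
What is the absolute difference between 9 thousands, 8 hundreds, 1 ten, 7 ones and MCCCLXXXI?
Convert 9 thousands, 8 hundreds, 1 ten, 7 ones (place-value notation) → 9×1000 + 8×100 + 1×10 + 7 = 9817 (decimal)
Convert MCCCLXXXI (Roman numeral) → 1000 + 100 + 100 + 100 + 50 + 10 + 10 + 10 + 1 = 1381 (decimal)
Compute |9817 - 1381| = 8436
8436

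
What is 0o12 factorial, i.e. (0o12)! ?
Convert 0o12 (octal) → 1×8 + 2 = 10 (decimal)
Compute 10! = 3628800
3628800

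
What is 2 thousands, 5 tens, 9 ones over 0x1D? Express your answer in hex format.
Convert 2 thousands, 5 tens, 9 ones (place-value notation) → 2×1000 + 5×10 + 9 = 2059 (decimal)
Convert 0x1D (hexadecimal) → 1×16 + 13 = 29 (decimal)
Compute 2059 ÷ 29 = 71
Convert 71 (decimal) → 71 = 4×16 + 7 → 0x47 (hexadecimal)
0x47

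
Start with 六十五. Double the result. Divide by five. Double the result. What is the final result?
Convert 六十五 (Chinese numeral) → 6×10 + 5 = 65 (decimal)
Start: 65
65 × 2 = 130
Convert five (English words) → 5 (decimal)
130 ÷ 5 = 26
26 × 2 = 52
52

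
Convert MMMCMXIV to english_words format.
Convert MMMCMXIV (Roman numeral) → 1000 + 1000 + 1000 + 900 + 10 + 4 = 3914 (decimal)
Convert 3914 (decimal) → 3914 = 3×1000 + 9×100 + 14 → three thousand nine hundred fourteen (English words)
three thousand nine hundred fourteen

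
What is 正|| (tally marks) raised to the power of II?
Convert 正|| (tally marks) → 5 + 2 = 7 (decimal)
Convert II (Roman numeral) → 1 + 1 = 2 (decimal)
Compute 7 ^ 2 = 49
49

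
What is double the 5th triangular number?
The 5th triangular number = 5×6/2 = 15
Compute 15 × 2 = 30
30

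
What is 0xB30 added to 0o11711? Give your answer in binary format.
Convert 0xB30 (hexadecimal) → 11×256 + 3×16 = 2864 (decimal)
Convert 0o11711 (octal) → 1×4096 + 1×512 + 7×64 + 1×8 + 1 = 5065 (decimal)
Compute 2864 + 5065 = 7929
Convert 7929 (decimal) → 7929 = 4096 + 2048 + 1024 + 512 + 128 + 64 + 32 + 16 + 8 + 1 → 0b1111011111001 (binary)
0b1111011111001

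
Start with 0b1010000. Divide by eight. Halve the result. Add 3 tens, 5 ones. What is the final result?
Convert 0b1010000 (binary) → 64 + 16 = 80 (decimal)
Start: 80
Convert eight (English words) → 8 (decimal)
80 ÷ 8 = 10
10 ÷ 2 = 5
Convert 3 tens, 5 ones (place-value notation) → 3×10 + 5 = 35 (decimal)
5 + 35 = 40
40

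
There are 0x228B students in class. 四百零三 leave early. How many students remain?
Convert 0x228B (hexadecimal) → 2×4096 + 2×256 + 8×16 + 11 = 8843 (decimal)
Convert 四百零三 (Chinese numeral) → 4×100 + 3 = 403 (decimal)
Compute 8843 - 403 = 8440
8440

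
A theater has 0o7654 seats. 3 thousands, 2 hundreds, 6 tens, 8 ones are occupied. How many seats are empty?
Convert 0o7654 (octal) → 7×512 + 6×64 + 5×8 + 4 = 4012 (decimal)
Convert 3 thousands, 2 hundreds, 6 tens, 8 ones (place-value notation) → 3×1000 + 2×100 + 6×10 + 8 = 3268 (decimal)
Compute 4012 - 3268 = 744
744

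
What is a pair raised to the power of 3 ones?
Convert a pair (colloquial) → 2 (decimal)
Convert 3 ones (place-value notation) → 3 (decimal)
Compute 2 ^ 3 = 8
8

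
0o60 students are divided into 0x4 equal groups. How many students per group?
Convert 0o60 (octal) → 6×8 = 48 (decimal)
Convert 0x4 (hexadecimal) → 4 (decimal)
Compute 48 ÷ 4 = 12
12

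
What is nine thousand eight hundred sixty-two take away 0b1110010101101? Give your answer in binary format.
Convert nine thousand eight hundred sixty-two (English words) → 9×1000 + 8×100 + 62 = 9862 (decimal)
Convert 0b1110010101101 (binary) → 4096 + 2048 + 1024 + 128 + 32 + 8 + 4 + 1 = 7341 (decimal)
Compute 9862 - 7341 = 2521
Convert 2521 (decimal) → 2521 = 2048 + 256 + 128 + 64 + 16 + 8 + 1 → 0b100111011001 (binary)
0b100111011001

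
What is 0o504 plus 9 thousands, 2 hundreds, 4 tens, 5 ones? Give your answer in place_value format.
Convert 0o504 (octal) → 5×64 + 4 = 324 (decimal)
Convert 9 thousands, 2 hundreds, 4 tens, 5 ones (place-value notation) → 9×1000 + 2×100 + 4×10 + 5 = 9245 (decimal)
Compute 324 + 9245 = 9569
Convert 9569 (decimal) → 9569 = 9×1000 + 5×100 + 6×10 + 9 → 9 thousands, 5 hundreds, 6 tens, 9 ones (place-value notation)
9 thousands, 5 hundreds, 6 tens, 9 ones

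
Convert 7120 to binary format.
Convert 7120 (decimal) → 7120 = 4096 + 2048 + 512 + 256 + 128 + 64 + 16 → 0b1101111010000 (binary)
0b1101111010000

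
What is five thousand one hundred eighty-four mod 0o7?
Convert five thousand one hundred eighty-four (English words) → 5×1000 + 1×100 + 84 = 5184 (decimal)
Convert 0o7 (octal) → 7 (decimal)
Compute 5184 mod 7 = 4
4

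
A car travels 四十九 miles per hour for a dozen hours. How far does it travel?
Convert 四十九 (Chinese numeral) → 4×10 + 9 = 49 (decimal)
Convert a dozen (colloquial) → 12 (decimal)
Compute 49 × 12 = 588
588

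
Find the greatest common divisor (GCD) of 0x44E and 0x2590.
Convert 0x44E (hexadecimal) → 4×256 + 4×16 + 14 = 1102 (decimal)
Convert 0x2590 (hexadecimal) → 2×4096 + 5×256 + 9×16 = 9616 (decimal)
Compute gcd(1102, 9616) = 2
2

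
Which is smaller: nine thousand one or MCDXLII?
Convert nine thousand one (English words) → 9×1000 + 1 = 9001 (decimal)
Convert MCDXLII (Roman numeral) → 1000 + 400 + 40 + 1 + 1 = 1442 (decimal)
Compare 9001 vs 1442: smaller = 1442
1442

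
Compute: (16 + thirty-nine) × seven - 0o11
Convert thirty-nine (English words) → 39 (decimal)
Convert seven (English words) → 7 (decimal)
Convert 0o11 (octal) → 1×8 + 1 = 9 (decimal)
Expression in decimal: (16 + 39) × 7 - 9
Parentheses first: 16 + 39 = 55
Multiply: 55 × 7 = 385
Subtract: 385 - 9 = 376
376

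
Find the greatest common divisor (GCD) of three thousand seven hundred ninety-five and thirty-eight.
Convert three thousand seven hundred ninety-five (English words) → 3×1000 + 7×100 + 95 = 3795 (decimal)
Convert thirty-eight (English words) → 38 (decimal)
Compute gcd(3795, 38) = 1
1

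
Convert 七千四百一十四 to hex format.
Convert 七千四百一十四 (Chinese numeral) → 7×1000 + 4×100 + 1×10 + 4 = 7414 (decimal)
Convert 7414 (decimal) → 7414 = 1×4096 + 12×256 + 15×16 + 6 → 0x1CF6 (hexadecimal)
0x1CF6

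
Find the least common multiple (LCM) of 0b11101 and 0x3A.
Convert 0b11101 (binary) → 16 + 8 + 4 + 1 = 29 (decimal)
Convert 0x3A (hexadecimal) → 3×16 + 10 = 58 (decimal)
Compute lcm(29, 58) = 58
58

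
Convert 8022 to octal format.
Convert 8022 (decimal) → 8022 = 1×4096 + 7×512 + 5×64 + 2×8 + 6 → 0o17526 (octal)
0o17526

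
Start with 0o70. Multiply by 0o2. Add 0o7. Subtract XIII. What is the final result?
Convert 0o70 (octal) → 7×8 = 56 (decimal)
Start: 56
Convert 0o2 (octal) → 2 (decimal)
56 × 2 = 112
Convert 0o7 (octal) → 7 (decimal)
112 + 7 = 119
Convert XIII (Roman numeral) → 10 + 1 + 1 + 1 = 13 (decimal)
119 - 13 = 106
106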